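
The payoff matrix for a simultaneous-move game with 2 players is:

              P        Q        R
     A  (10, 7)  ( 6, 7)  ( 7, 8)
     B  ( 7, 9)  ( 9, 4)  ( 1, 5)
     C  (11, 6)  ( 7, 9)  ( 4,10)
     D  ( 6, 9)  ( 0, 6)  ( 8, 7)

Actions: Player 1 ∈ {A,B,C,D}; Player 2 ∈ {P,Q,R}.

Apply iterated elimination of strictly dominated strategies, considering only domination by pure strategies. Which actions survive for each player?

IESDS → P1:{A,C,D} P2:{P,R}

P2 drop Q (R beats it: A:8>7 B:5>4 C:10>9 D:7>6)
P1 drop B (A beats it: P:10>7 R:7>1)
P1→{A,C,D} P2→{P,R}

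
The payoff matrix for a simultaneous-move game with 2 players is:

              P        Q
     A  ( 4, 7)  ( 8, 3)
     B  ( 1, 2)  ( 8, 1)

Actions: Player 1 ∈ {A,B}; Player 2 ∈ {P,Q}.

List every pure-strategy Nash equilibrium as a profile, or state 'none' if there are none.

(A,P): NE
(A,Q): not NE [P2→P gives 7>3]
(B,P): not NE [P1→A gives 4>1]
(B,Q): not NE [P2→P gives 2>1]

Nash profiles: (A,P)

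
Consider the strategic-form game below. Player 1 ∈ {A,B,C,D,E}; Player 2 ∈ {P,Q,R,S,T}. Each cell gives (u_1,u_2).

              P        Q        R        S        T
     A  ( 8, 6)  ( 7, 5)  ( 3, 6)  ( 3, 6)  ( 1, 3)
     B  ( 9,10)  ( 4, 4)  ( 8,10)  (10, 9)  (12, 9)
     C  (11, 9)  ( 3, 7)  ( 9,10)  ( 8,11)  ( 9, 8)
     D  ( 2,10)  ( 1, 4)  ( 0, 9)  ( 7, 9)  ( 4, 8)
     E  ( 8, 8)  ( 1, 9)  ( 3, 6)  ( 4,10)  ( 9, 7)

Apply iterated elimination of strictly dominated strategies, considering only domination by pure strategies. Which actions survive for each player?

Remaining: P1:{B,C} P2:{P,R,S}

P1 drop D (B beats it: P:9>2 Q:4>1 R:8>0 S:10>7 T:12>4)
P1 drop E (B beats it: P:9>8 Q:4>1 R:8>3 S:10>4 T:12>9)
P2 drop Q (P beats it: A:6>5 B:10>4 C:9>7)
P1 drop A (B beats it: P:9>8 R:8>3 S:10>3 T:12>1)
P2 drop T (P beats it: B:10>9 C:9>8)
P1→{B,C} P2→{P,R,S}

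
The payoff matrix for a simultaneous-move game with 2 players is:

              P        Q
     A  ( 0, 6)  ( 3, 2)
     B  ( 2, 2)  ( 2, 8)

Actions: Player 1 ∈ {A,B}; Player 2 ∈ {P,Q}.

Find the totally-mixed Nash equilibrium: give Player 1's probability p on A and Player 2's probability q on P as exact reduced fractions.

p=3/5, q=1/3

P1 indiff ⇒ q·0+(1-q)·3 = q·2+(1-q)·2 ⇒ q(-2) = (1-q)(-1) ⇒ q = 1/3
P2 indiff ⇒ p·6+(1-p)·2 = p·2+(1-p)·8 ⇒ p(4) = (1-p)(6) ⇒ p = 3/5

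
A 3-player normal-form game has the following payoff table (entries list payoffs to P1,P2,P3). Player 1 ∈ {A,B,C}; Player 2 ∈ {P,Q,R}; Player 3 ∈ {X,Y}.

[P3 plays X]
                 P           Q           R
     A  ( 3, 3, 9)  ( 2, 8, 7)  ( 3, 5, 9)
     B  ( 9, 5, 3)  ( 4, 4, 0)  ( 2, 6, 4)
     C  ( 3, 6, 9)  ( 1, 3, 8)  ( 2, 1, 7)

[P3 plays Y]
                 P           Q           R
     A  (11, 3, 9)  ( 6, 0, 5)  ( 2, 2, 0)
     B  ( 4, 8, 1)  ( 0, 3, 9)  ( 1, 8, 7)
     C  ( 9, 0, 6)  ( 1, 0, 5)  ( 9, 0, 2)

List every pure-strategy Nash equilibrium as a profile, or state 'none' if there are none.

Nash profiles: (A,P,Y)

(A,P,X): not NE [P1→B gives 9>3; P2→Q gives 8>3]
(A,P,Y): NE
(A,Q,X): not NE [P1→B gives 4>2]
(A,Q,Y): not NE [P2→P gives 3>0; P3→X gives 7>5]
(A,R,X): not NE [P2→Q gives 8>5]
(A,R,Y): not NE [P1→C gives 9>2; P2→P gives 3>2; P3→X gives 9>0]
(B,P,X): not NE [P2→R gives 6>5]
(B,P,Y): not NE [P1→A gives 11>4; P3→X gives 3>1]
(B,Q,X): not NE [P2→R gives 6>4; P3→Y gives 9>0]
(B,Q,Y): not NE [P1→A gives 6>0; P2→R gives 8>3]
(B,R,X): not NE [P1→A gives 3>2; P3→Y gives 7>4]
(B,R,Y): not NE [P1→C gives 9>1]
(C,P,X): not NE [P1→B gives 9>3]
(C,P,Y): not NE [P1→A gives 11>9; P3→X gives 9>6]
(C,Q,X): not NE [P1→B gives 4>1; P2→P gives 6>3]
(C,Q,Y): not NE [P1→A gives 6>1; P3→X gives 8>5]
(C,R,X): not NE [P1→A gives 3>2; P2→P gives 6>1]
(C,R,Y): not NE [P3→X gives 7>2]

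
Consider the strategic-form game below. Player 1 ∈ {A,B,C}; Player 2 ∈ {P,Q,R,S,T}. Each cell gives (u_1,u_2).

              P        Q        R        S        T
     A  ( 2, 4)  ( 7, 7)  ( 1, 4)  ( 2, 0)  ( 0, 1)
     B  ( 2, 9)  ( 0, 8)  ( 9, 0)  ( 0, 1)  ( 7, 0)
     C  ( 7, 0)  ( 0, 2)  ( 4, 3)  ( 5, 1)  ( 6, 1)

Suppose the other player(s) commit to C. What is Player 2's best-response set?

P2 best: {R}

u_2(P vs C) = 0
u_2(Q vs C) = 2
u_2(R vs C) = 3
u_2(S vs C) = 1
u_2(T vs C) = 1
max payoff 3 at {R}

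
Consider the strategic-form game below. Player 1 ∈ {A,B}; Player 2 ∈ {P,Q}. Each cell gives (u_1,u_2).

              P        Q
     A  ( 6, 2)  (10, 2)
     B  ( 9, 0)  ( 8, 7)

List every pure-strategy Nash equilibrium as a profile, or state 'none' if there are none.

(A,P): not NE [P1→B gives 9>6]
(A,Q): NE
(B,P): not NE [P2→Q gives 7>0]
(B,Q): not NE [P1→A gives 10>8]

PSNE = {(A,Q)}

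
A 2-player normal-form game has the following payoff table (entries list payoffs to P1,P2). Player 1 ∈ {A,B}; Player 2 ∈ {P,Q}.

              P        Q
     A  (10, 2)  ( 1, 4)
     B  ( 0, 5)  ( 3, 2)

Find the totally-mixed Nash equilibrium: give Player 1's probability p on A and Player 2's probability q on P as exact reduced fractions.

P1 indiff ⇒ q·10+(1-q)·1 = q·0+(1-q)·3 ⇒ q(10) = (1-q)(2) ⇒ q = 1/6
P2 indiff ⇒ p·2+(1-p)·5 = p·4+(1-p)·2 ⇒ p(-2) = (1-p)(-3) ⇒ p = 3/5

p=3/5, q=1/6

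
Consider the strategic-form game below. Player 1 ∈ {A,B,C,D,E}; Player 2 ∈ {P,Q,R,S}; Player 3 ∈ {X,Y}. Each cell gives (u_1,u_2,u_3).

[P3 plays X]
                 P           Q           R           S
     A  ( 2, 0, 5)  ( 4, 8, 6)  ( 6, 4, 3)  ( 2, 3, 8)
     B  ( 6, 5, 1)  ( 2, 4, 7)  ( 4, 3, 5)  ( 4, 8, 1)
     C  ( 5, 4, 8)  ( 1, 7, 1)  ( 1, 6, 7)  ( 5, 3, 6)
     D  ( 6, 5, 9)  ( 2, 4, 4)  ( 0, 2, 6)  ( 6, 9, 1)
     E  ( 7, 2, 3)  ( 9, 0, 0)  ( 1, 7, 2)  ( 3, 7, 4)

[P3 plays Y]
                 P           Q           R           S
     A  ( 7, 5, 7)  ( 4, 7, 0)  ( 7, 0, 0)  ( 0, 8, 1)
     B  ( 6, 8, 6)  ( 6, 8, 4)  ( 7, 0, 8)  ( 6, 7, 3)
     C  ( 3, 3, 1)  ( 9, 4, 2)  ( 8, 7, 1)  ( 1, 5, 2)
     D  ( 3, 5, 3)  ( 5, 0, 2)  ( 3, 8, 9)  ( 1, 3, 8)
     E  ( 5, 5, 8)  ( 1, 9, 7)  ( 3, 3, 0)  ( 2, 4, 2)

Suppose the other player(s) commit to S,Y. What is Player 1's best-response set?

u_1(A vs S,Y) = 0
u_1(B vs S,Y) = 6
u_1(C vs S,Y) = 1
u_1(D vs S,Y) = 1
u_1(E vs S,Y) = 2
max payoff 6 at {B}

argmax u_1 = {B}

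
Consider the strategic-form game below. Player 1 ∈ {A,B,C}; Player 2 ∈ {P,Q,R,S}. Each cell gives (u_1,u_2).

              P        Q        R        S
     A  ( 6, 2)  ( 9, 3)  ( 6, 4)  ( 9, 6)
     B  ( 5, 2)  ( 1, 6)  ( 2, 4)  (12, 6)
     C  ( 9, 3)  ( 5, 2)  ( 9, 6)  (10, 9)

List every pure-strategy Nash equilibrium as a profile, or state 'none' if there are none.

PSNE = {(B,S)}

(A,P): not NE [P1→C gives 9>6; P2→S gives 6>2]
(A,Q): not NE [P2→S gives 6>3]
(A,R): not NE [P1→C gives 9>6; P2→S gives 6>4]
(A,S): not NE [P1→B gives 12>9]
(B,P): not NE [P1→C gives 9>5; P2→S gives 6>2]
(B,Q): not NE [P1→A gives 9>1]
(B,R): not NE [P1→C gives 9>2; P2→S gives 6>4]
(B,S): NE
(C,P): not NE [P2→S gives 9>3]
(C,Q): not NE [P1→A gives 9>5; P2→S gives 9>2]
(C,R): not NE [P2→S gives 9>6]
(C,S): not NE [P1→B gives 12>10]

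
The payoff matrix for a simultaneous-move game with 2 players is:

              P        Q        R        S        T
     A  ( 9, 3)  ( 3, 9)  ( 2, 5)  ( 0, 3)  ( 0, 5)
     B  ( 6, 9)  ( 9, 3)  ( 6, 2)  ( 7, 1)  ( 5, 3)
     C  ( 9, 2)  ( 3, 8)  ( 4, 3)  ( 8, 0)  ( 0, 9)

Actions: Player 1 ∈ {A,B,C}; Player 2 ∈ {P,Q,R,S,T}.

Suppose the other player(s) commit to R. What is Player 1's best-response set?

argmax u_1 = {B}

u_1(A vs R) = 2
u_1(B vs R) = 6
u_1(C vs R) = 4
max payoff 6 at {B}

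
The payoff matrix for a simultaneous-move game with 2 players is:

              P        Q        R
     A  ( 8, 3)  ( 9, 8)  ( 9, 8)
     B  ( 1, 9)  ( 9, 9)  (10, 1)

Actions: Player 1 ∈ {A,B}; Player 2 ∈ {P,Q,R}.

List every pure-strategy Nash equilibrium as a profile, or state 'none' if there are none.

PSNE = {(A,Q), (B,Q)}

(A,P): not NE [P2→R gives 8>3]
(A,Q): NE
(A,R): not NE [P1→B gives 10>9]
(B,P): not NE [P1→A gives 8>1]
(B,Q): NE
(B,R): not NE [P2→Q gives 9>1]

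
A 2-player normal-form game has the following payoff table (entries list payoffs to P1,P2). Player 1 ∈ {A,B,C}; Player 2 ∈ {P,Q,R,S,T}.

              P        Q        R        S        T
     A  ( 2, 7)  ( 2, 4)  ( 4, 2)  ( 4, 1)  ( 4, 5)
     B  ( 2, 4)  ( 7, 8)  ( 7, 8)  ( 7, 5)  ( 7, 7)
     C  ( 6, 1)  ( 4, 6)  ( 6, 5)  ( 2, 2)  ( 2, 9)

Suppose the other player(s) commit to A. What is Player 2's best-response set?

u_2(P vs A) = 7
u_2(Q vs A) = 4
u_2(R vs A) = 2
u_2(S vs A) = 1
u_2(T vs A) = 5
max payoff 7 at {P}

P2 best: {P}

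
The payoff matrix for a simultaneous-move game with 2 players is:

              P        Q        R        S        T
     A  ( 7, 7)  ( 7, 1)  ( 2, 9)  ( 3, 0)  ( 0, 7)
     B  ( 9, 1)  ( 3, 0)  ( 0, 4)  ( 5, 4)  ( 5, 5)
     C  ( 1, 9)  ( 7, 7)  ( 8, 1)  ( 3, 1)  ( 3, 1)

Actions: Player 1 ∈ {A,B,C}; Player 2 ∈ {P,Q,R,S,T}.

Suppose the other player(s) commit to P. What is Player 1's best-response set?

u_1(A vs P) = 7
u_1(B vs P) = 9
u_1(C vs P) = 1
max payoff 9 at {B}

BR_1 = {B}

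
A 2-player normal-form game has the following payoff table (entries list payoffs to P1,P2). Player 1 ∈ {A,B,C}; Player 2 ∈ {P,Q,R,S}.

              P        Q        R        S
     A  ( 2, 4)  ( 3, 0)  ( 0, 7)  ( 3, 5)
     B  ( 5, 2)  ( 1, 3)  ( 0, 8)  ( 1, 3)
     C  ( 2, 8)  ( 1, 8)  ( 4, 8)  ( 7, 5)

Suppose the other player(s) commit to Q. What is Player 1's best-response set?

P1 best: {A}

u_1(A vs Q) = 3
u_1(B vs Q) = 1
u_1(C vs Q) = 1
max payoff 3 at {A}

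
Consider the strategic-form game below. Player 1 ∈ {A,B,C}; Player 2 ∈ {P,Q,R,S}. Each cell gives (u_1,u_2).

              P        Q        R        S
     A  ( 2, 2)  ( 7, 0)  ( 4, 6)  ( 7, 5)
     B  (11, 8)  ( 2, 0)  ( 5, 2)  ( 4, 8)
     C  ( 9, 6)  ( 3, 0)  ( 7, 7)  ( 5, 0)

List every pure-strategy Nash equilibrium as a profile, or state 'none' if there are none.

Nash profiles: (B,P), (C,R)

(A,P): not NE [P1→B gives 11>2; P2→R gives 6>2]
(A,Q): not NE [P2→R gives 6>0]
(A,R): not NE [P1→C gives 7>4]
(A,S): not NE [P2→R gives 6>5]
(B,P): NE
(B,Q): not NE [P1→A gives 7>2; P2→S gives 8>0]
(B,R): not NE [P1→C gives 7>5; P2→S gives 8>2]
(B,S): not NE [P1→A gives 7>4]
(C,P): not NE [P1→B gives 11>9; P2→R gives 7>6]
(C,Q): not NE [P1→A gives 7>3; P2→R gives 7>0]
(C,R): NE
(C,S): not NE [P1→A gives 7>5; P2→R gives 7>0]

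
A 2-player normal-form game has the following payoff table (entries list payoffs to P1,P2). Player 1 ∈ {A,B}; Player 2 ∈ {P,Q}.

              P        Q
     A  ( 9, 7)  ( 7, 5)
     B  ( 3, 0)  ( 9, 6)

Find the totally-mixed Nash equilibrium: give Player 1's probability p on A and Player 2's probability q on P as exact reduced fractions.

P1 indiff ⇒ q·9+(1-q)·7 = q·3+(1-q)·9 ⇒ q(6) = (1-q)(2) ⇒ q = 1/4
P2 indiff ⇒ p·7+(1-p)·0 = p·5+(1-p)·6 ⇒ p(2) = (1-p)(6) ⇒ p = 3/4

(p,q) = (3/4, 1/4)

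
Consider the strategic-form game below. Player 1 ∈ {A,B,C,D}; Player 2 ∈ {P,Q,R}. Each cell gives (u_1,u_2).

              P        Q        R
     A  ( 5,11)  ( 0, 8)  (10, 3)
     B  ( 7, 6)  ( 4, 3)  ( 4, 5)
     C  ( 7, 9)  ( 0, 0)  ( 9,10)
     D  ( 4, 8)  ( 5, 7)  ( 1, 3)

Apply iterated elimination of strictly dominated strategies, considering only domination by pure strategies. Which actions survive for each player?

Survivors P1:{A,B,C} P2:{P,R}

P2 drop Q (P beats it: A:11>8 B:6>3 C:9>0 D:8>7)
P1 drop D (A beats it: P:5>4 R:10>1)
P1→{A,B,C} P2→{P,R}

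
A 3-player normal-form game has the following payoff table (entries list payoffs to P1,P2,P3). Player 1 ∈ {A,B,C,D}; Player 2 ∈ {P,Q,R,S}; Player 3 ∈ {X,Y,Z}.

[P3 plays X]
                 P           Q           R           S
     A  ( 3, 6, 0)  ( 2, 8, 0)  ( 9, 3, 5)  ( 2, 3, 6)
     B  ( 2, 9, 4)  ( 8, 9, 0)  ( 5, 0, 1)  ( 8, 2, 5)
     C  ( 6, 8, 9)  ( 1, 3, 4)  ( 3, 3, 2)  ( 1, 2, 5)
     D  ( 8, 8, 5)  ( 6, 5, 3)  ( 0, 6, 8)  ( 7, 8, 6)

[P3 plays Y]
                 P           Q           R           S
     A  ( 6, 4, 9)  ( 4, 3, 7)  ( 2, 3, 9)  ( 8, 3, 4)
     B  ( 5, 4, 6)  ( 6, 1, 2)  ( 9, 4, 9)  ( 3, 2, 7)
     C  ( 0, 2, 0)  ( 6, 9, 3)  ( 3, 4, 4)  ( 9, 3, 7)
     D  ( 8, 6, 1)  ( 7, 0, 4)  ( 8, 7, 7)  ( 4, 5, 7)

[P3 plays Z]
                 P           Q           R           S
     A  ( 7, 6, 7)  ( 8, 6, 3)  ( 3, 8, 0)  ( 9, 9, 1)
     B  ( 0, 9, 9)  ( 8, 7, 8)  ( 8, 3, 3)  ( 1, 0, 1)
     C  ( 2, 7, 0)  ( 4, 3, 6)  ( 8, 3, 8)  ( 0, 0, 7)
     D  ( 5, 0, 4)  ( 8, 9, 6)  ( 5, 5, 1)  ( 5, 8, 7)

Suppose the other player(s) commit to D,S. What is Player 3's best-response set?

u_3(X vs D,S) = 6
u_3(Y vs D,S) = 7
u_3(Z vs D,S) = 7
max payoff 7 at {Y,Z}

P3 best: {Y,Z}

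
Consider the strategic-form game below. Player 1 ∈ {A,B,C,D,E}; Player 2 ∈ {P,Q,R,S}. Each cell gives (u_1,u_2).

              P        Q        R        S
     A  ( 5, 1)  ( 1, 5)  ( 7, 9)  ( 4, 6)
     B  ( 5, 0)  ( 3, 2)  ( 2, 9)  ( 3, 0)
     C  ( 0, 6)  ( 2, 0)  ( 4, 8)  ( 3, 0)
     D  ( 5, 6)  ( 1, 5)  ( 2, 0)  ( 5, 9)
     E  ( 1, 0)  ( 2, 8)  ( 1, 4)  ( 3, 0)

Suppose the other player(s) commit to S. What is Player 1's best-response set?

P1 best: {D}

u_1(A vs S) = 4
u_1(B vs S) = 3
u_1(C vs S) = 3
u_1(D vs S) = 5
u_1(E vs S) = 3
max payoff 5 at {D}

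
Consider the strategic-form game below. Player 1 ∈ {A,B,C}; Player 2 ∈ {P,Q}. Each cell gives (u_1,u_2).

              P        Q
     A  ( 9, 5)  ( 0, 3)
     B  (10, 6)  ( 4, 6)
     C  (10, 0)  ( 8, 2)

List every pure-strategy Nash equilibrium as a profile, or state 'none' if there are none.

Nash profiles: (B,P), (C,Q)

(A,P): not NE [P1→C gives 10>9]
(A,Q): not NE [P1→C gives 8>0; P2→P gives 5>3]
(B,P): NE
(B,Q): not NE [P1→C gives 8>4]
(C,P): not NE [P2→Q gives 2>0]
(C,Q): NE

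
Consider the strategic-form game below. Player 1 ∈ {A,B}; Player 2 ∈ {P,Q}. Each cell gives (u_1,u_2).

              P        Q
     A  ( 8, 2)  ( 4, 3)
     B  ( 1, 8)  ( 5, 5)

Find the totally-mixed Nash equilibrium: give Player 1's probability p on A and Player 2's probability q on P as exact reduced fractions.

(p,q) = (3/4, 1/8)

P1 indiff ⇒ q·8+(1-q)·4 = q·1+(1-q)·5 ⇒ q(7) = (1-q)(1) ⇒ q = 1/8
P2 indiff ⇒ p·2+(1-p)·8 = p·3+(1-p)·5 ⇒ p(-1) = (1-p)(-3) ⇒ p = 3/4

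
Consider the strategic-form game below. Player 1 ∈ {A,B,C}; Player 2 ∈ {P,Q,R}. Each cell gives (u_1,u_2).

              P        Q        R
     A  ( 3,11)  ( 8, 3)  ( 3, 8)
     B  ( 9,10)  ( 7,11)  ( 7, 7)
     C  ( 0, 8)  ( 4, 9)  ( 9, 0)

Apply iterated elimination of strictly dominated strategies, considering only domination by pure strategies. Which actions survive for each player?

Survivors P1:{A,B} P2:{P,Q}

P2 drop R (P beats it: A:11>8 B:10>7 C:8>0)
P1 drop C (A beats it: P:3>0 Q:8>4)
P1→{A,B} P2→{P,Q}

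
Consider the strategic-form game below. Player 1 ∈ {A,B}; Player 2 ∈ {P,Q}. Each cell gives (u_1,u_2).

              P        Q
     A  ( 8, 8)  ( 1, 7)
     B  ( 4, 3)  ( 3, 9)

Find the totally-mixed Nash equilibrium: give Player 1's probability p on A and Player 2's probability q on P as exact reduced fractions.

p=6/7, q=1/3

P1 indiff ⇒ q·8+(1-q)·1 = q·4+(1-q)·3 ⇒ q(4) = (1-q)(2) ⇒ q = 1/3
P2 indiff ⇒ p·8+(1-p)·3 = p·7+(1-p)·9 ⇒ p(1) = (1-p)(6) ⇒ p = 6/7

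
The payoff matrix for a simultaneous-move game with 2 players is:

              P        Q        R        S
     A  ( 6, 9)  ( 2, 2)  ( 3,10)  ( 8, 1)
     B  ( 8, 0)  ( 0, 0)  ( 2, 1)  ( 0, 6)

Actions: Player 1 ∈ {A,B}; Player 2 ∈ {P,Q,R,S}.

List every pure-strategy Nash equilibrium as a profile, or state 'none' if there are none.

(A,P): not NE [P1→B gives 8>6; P2→R gives 10>9]
(A,Q): not NE [P2→R gives 10>2]
(A,R): NE
(A,S): not NE [P2→R gives 10>1]
(B,P): not NE [P2→S gives 6>0]
(B,Q): not NE [P1→A gives 2>0; P2→S gives 6>0]
(B,R): not NE [P1→A gives 3>2; P2→S gives 6>1]
(B,S): not NE [P1→A gives 8>0]

NE set: (A,R)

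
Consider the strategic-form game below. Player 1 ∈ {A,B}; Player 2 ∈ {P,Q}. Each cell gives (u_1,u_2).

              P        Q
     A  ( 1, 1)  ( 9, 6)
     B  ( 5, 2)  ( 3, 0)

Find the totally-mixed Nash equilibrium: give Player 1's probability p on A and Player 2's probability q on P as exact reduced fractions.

(p,q) = (2/7, 3/5)

P1 indiff ⇒ q·1+(1-q)·9 = q·5+(1-q)·3 ⇒ q(-4) = (1-q)(-6) ⇒ q = 3/5
P2 indiff ⇒ p·1+(1-p)·2 = p·6+(1-p)·0 ⇒ p(-5) = (1-p)(-2) ⇒ p = 2/7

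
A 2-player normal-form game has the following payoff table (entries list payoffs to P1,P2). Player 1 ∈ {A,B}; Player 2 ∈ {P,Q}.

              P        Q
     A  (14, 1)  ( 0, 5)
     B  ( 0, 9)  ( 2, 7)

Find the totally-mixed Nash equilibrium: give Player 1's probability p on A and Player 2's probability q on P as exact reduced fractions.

P1 indiff ⇒ q·14+(1-q)·0 = q·0+(1-q)·2 ⇒ q(14) = (1-q)(2) ⇒ q = 1/8
P2 indiff ⇒ p·1+(1-p)·9 = p·5+(1-p)·7 ⇒ p(-4) = (1-p)(-2) ⇒ p = 1/3

(p,q) = (1/3, 1/8)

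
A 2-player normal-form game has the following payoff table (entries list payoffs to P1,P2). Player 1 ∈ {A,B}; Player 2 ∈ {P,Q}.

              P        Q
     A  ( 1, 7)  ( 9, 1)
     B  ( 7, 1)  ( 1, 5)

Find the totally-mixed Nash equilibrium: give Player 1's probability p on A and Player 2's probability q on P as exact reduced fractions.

P1 indiff ⇒ q·1+(1-q)·9 = q·7+(1-q)·1 ⇒ q(-6) = (1-q)(-8) ⇒ q = 4/7
P2 indiff ⇒ p·7+(1-p)·1 = p·1+(1-p)·5 ⇒ p(6) = (1-p)(4) ⇒ p = 2/5

(p,q) = (2/5, 4/7)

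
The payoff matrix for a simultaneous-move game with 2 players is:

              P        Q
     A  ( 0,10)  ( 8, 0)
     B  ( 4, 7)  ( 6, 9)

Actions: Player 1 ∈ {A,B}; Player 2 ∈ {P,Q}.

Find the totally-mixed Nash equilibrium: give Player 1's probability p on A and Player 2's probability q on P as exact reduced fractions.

P1 mixes 1/6 on A; P2 mixes 1/3 on P

P1 indiff ⇒ q·0+(1-q)·8 = q·4+(1-q)·6 ⇒ q(-4) = (1-q)(-2) ⇒ q = 1/3
P2 indiff ⇒ p·10+(1-p)·7 = p·0+(1-p)·9 ⇒ p(10) = (1-p)(2) ⇒ p = 1/6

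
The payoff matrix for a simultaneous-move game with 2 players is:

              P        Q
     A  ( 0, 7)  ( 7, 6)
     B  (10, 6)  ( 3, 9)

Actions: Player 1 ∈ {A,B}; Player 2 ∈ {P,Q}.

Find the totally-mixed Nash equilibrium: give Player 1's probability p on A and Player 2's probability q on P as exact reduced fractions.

P1 mixes 3/4 on A; P2 mixes 2/7 on P

P1 indiff ⇒ q·0+(1-q)·7 = q·10+(1-q)·3 ⇒ q(-10) = (1-q)(-4) ⇒ q = 2/7
P2 indiff ⇒ p·7+(1-p)·6 = p·6+(1-p)·9 ⇒ p(1) = (1-p)(3) ⇒ p = 3/4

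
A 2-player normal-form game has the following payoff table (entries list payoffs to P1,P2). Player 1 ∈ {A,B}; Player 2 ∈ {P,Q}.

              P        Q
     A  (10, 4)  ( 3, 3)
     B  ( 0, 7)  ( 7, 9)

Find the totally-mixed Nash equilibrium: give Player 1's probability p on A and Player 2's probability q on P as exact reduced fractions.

P1 indiff ⇒ q·10+(1-q)·3 = q·0+(1-q)·7 ⇒ q(10) = (1-q)(4) ⇒ q = 2/7
P2 indiff ⇒ p·4+(1-p)·7 = p·3+(1-p)·9 ⇒ p(1) = (1-p)(2) ⇒ p = 2/3

P1 mixes 2/3 on A; P2 mixes 2/7 on P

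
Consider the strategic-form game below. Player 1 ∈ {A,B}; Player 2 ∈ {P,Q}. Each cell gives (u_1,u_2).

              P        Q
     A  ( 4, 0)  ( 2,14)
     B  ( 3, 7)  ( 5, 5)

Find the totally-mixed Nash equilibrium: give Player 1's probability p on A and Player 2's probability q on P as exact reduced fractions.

P1 indiff ⇒ q·4+(1-q)·2 = q·3+(1-q)·5 ⇒ q(1) = (1-q)(3) ⇒ q = 3/4
P2 indiff ⇒ p·0+(1-p)·7 = p·14+(1-p)·5 ⇒ p(-14) = (1-p)(-2) ⇒ p = 1/8

p=1/8, q=3/4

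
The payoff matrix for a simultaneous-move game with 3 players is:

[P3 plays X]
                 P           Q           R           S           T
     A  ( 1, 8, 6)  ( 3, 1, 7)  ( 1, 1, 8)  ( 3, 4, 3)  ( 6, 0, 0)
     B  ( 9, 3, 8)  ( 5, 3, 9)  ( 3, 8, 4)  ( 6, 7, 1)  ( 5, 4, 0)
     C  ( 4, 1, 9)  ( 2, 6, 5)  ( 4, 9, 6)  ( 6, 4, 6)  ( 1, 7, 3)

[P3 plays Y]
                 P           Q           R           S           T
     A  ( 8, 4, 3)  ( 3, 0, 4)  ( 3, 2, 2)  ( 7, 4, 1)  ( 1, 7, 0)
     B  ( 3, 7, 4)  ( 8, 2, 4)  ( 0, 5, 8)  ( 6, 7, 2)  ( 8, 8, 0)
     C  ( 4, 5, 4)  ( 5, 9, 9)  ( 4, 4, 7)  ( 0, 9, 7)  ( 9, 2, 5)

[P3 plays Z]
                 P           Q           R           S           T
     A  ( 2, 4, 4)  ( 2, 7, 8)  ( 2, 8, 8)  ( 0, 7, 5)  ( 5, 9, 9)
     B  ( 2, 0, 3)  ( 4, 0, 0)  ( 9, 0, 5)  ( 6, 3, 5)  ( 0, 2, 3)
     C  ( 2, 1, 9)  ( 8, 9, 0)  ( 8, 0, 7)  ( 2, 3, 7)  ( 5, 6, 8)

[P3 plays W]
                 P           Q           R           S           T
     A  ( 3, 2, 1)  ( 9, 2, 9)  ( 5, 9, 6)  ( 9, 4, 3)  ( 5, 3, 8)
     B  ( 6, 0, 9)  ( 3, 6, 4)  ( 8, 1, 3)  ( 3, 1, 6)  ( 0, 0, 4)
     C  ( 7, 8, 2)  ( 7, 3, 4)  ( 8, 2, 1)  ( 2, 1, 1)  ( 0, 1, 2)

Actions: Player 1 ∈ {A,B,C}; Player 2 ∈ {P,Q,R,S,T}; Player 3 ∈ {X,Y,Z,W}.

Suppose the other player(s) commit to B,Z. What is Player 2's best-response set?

u_2(P vs B,Z) = 0
u_2(Q vs B,Z) = 0
u_2(R vs B,Z) = 0
u_2(S vs B,Z) = 3
u_2(T vs B,Z) = 2
max payoff 3 at {S}

P2 best: {S}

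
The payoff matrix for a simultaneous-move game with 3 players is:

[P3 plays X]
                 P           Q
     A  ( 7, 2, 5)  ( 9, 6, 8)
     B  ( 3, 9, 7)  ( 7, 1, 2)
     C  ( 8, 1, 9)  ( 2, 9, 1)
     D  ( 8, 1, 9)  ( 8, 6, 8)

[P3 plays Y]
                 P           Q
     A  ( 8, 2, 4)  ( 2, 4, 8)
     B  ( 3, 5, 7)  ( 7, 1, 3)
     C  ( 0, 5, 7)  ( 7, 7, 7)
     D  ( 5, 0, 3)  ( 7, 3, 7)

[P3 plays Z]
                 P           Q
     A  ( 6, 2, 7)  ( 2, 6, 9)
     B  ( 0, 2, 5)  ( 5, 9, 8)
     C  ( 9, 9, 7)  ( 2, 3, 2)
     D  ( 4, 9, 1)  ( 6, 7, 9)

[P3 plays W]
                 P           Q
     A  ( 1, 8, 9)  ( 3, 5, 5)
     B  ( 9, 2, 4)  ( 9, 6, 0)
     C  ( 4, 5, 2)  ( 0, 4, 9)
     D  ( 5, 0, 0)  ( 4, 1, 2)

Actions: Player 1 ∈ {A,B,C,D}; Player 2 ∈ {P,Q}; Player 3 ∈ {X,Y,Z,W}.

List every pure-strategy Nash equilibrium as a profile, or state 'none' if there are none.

(A,P,X): not NE [P1→D gives 8>7; P2→Q gives 6>2; P3→W gives 9>5]
(A,P,Y): not NE [P2→Q gives 4>2; P3→W gives 9>4]
(A,P,Z): not NE [P1→C gives 9>6; P2→Q gives 6>2; P3→W gives 9>7]
(A,P,W): not NE [P1→B gives 9>1]
(A,Q,X): not NE [P3→Z gives 9>8]
(A,Q,Y): not NE [P1→D gives 7>2; P3→Z gives 9>8]
(A,Q,Z): not NE [P1→D gives 6>2]
(A,Q,W): not NE [P1→B gives 9>3; P2→P gives 8>5; P3→Z gives 9>5]
(B,P,X): not NE [P1→D gives 8>3]
(B,P,Y): not NE [P1→A gives 8>3]
(B,P,Z): not NE [P1→C gives 9>0; P2→Q gives 9>2; P3→Y gives 7>5]
(B,P,W): not NE [P2→Q gives 6>2; P3→Y gives 7>4]
(B,Q,X): not NE [P1→A gives 9>7; P2→P gives 9>1; P3→Z gives 8>2]
(B,Q,Y): not NE [P2→P gives 5>1; P3→Z gives 8>3]
(B,Q,Z): not NE [P1→D gives 6>5]
(B,Q,W): not NE [P3→Z gives 8>0]
(C,P,X): not NE [P2→Q gives 9>1]
(C,P,Y): not NE [P1→A gives 8>0; P2→Q gives 7>5; P3→X gives 9>7]
(C,P,Z): not NE [P3→X gives 9>7]
(C,P,W): not NE [P1→B gives 9>4; P3→X gives 9>2]
(C,Q,X): not NE [P1→A gives 9>2; P3→W gives 9>1]
(C,Q,Y): not NE [P3→W gives 9>7]
(C,Q,Z): not NE [P1→D gives 6>2; P2→P gives 9>3; P3→W gives 9>2]
(C,Q,W): not NE [P1→B gives 9>0; P2→P gives 5>4]
(D,P,X): not NE [P2→Q gives 6>1]
(D,P,Y): not NE [P1→A gives 8>5; P2→Q gives 3>0; P3→X gives 9>3]
(D,P,Z): not NE [P1→C gives 9>4; P3→X gives 9>1]
(D,P,W): not NE [P1→B gives 9>5; P2→Q gives 1>0; P3→X gives 9>0]
(D,Q,X): not NE [P1→A gives 9>8; P3→Z gives 9>8]
(D,Q,Y): not NE [P3→Z gives 9>7]
(D,Q,Z): not NE [P2→P gives 9>7]
(D,Q,W): not NE [P1→B gives 9>4; P3→Z gives 9>2]

PSNE: ∅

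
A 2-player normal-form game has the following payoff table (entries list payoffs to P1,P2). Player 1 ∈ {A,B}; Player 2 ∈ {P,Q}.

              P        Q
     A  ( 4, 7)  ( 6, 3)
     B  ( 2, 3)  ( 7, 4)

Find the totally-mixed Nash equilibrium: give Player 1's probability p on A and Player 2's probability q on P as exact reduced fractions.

(p,q) = (1/5, 1/3)

P1 indiff ⇒ q·4+(1-q)·6 = q·2+(1-q)·7 ⇒ q(2) = (1-q)(1) ⇒ q = 1/3
P2 indiff ⇒ p·7+(1-p)·3 = p·3+(1-p)·4 ⇒ p(4) = (1-p)(1) ⇒ p = 1/5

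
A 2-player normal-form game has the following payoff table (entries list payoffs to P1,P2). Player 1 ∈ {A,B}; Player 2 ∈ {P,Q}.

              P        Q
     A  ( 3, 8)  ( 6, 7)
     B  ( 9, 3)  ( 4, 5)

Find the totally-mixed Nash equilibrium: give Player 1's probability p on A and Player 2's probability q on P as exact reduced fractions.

P1 indiff ⇒ q·3+(1-q)·6 = q·9+(1-q)·4 ⇒ q(-6) = (1-q)(-2) ⇒ q = 1/4
P2 indiff ⇒ p·8+(1-p)·3 = p·7+(1-p)·5 ⇒ p(1) = (1-p)(2) ⇒ p = 2/3

p=2/3, q=1/4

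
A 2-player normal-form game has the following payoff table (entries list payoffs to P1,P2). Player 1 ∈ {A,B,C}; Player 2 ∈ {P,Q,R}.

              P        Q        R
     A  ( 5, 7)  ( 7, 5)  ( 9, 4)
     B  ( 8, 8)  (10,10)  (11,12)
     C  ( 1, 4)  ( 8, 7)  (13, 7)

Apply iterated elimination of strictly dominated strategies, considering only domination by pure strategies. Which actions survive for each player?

IESDS → P1:{B,C} P2:{Q,R}

P1 drop A (B beats it: P:8>5 Q:10>7 R:11>9)
P2 drop P (Q beats it: B:10>8 C:7>4)
P1→{B,C} P2→{Q,R}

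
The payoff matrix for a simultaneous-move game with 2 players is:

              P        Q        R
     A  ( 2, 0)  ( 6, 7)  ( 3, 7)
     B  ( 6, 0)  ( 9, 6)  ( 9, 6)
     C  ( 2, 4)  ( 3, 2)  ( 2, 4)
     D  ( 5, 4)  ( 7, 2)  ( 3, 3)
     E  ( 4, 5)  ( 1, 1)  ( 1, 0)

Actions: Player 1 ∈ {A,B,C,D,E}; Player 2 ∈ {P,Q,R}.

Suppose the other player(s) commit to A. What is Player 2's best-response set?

u_2(P vs A) = 0
u_2(Q vs A) = 7
u_2(R vs A) = 7
max payoff 7 at {Q,R}

argmax u_2 = {Q,R}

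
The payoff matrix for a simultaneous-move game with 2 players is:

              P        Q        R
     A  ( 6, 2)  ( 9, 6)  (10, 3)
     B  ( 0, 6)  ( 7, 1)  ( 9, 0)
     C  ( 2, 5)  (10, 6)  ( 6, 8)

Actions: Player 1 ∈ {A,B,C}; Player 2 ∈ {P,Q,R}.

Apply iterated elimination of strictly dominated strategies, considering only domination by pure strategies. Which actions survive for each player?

P1 drop B (A beats it: P:6>0 Q:9>7 R:10>9)
P2 drop P (Q beats it: A:6>2 C:6>5)
P1→{A,C} P2→{Q,R}

IESDS → P1:{A,C} P2:{Q,R}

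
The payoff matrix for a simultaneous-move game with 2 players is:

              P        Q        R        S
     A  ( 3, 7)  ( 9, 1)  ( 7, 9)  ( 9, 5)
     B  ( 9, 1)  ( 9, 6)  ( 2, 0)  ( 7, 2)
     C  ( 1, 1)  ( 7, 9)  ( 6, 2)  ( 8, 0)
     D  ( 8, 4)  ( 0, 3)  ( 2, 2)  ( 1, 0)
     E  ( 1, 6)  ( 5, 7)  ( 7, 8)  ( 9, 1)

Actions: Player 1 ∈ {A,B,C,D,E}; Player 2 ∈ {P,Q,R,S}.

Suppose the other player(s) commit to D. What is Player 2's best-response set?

argmax u_2 = {P}

u_2(P vs D) = 4
u_2(Q vs D) = 3
u_2(R vs D) = 2
u_2(S vs D) = 0
max payoff 4 at {P}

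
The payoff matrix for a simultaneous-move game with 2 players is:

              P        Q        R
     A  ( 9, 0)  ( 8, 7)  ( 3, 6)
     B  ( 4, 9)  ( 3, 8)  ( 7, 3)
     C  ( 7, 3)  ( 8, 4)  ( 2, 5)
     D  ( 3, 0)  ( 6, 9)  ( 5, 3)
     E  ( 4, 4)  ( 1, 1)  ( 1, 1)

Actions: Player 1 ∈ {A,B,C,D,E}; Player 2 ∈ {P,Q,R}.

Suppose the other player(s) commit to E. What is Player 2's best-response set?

P2 best: {P}

u_2(P vs E) = 4
u_2(Q vs E) = 1
u_2(R vs E) = 1
max payoff 4 at {P}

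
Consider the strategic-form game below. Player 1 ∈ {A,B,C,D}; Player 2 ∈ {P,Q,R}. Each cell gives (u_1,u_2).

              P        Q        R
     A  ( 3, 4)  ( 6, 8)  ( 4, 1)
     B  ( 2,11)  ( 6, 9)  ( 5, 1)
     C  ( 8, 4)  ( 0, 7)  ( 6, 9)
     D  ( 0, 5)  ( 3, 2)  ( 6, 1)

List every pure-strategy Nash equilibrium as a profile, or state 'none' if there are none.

PSNE = {(A,Q), (C,R)}

(A,P): not NE [P1→C gives 8>3; P2→Q gives 8>4]
(A,Q): NE
(A,R): not NE [P1→D gives 6>4; P2→Q gives 8>1]
(B,P): not NE [P1→C gives 8>2]
(B,Q): not NE [P2→P gives 11>9]
(B,R): not NE [P1→D gives 6>5; P2→P gives 11>1]
(C,P): not NE [P2→R gives 9>4]
(C,Q): not NE [P1→B gives 6>0; P2→R gives 9>7]
(C,R): NE
(D,P): not NE [P1→C gives 8>0]
(D,Q): not NE [P1→B gives 6>3; P2→P gives 5>2]
(D,R): not NE [P2→P gives 5>1]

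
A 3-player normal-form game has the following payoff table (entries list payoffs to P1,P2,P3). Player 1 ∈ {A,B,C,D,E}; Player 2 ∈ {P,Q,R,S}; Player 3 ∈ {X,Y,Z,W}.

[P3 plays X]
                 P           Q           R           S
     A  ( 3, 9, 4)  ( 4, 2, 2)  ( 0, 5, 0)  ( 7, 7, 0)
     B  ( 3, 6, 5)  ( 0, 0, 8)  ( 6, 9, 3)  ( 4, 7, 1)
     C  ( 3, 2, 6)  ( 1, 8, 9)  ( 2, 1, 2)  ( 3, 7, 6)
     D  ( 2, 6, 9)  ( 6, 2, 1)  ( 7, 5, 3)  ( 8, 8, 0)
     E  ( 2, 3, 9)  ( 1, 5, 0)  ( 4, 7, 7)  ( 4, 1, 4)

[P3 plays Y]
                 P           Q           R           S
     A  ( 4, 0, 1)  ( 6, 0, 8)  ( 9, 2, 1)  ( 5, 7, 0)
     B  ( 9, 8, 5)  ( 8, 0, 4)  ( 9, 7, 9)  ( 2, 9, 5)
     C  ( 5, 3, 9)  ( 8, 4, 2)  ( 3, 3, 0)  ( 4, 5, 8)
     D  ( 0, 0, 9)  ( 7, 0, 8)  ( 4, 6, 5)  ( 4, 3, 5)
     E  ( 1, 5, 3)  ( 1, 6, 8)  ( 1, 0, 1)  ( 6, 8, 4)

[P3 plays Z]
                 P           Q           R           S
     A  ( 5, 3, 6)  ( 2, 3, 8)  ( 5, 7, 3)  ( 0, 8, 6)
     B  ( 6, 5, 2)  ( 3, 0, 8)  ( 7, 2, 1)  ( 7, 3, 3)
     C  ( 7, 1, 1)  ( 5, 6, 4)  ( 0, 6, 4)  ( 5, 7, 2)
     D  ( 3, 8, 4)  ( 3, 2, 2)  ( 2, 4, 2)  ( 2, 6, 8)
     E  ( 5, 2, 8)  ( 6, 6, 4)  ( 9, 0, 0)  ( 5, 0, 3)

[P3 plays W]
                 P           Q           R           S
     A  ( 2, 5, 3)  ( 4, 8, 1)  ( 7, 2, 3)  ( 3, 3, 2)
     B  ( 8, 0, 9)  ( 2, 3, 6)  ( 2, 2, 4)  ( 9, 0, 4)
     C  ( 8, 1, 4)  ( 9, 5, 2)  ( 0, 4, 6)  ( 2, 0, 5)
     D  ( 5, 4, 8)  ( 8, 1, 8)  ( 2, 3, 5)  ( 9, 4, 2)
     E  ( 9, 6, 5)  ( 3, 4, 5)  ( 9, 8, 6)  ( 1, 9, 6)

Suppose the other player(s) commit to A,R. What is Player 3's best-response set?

u_3(X vs A,R) = 0
u_3(Y vs A,R) = 1
u_3(Z vs A,R) = 3
u_3(W vs A,R) = 3
max payoff 3 at {Z,W}

BR_3 = {Z,W}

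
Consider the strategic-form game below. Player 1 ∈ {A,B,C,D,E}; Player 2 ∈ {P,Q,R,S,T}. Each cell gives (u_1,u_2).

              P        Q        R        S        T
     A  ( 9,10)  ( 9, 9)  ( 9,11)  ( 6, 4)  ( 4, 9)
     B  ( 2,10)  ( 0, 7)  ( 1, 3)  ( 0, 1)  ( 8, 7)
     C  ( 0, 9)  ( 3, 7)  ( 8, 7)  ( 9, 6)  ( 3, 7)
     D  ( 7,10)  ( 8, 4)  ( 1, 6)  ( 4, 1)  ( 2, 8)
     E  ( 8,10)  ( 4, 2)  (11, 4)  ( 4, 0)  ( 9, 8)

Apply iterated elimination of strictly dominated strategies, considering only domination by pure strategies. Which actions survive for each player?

P1 drop B (E beats it: P:8>2 Q:4>0 R:11>1 S:4>0 T:9>8)
P1 drop D (A beats it: P:9>7 Q:9>8 R:9>1 S:6>4 T:4>2)
P2 drop Q (P beats it: A:10>9 C:9>7 E:10>2)
P2 drop S (P beats it: A:10>4 C:9>6 E:10>0)
P1 drop C (A beats it: P:9>0 R:9>8 T:4>3)
P2 drop T (P beats it: A:10>9 E:10>8)
P1→{A,E} P2→{P,R}

Remaining: P1:{A,E} P2:{P,R}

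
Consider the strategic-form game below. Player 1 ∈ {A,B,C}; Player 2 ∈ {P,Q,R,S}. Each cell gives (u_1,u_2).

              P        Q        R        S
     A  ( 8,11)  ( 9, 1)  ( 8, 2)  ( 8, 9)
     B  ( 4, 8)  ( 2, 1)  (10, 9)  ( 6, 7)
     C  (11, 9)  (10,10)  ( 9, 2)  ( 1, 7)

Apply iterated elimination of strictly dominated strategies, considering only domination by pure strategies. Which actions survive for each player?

P2 drop S (P beats it: A:11>9 B:8>7 C:9>7)
P1 drop A (C beats it: P:11>8 Q:10>9 R:9>8)
P1→{B,C} P2→{P,Q,R}

Survivors P1:{B,C} P2:{P,Q,R}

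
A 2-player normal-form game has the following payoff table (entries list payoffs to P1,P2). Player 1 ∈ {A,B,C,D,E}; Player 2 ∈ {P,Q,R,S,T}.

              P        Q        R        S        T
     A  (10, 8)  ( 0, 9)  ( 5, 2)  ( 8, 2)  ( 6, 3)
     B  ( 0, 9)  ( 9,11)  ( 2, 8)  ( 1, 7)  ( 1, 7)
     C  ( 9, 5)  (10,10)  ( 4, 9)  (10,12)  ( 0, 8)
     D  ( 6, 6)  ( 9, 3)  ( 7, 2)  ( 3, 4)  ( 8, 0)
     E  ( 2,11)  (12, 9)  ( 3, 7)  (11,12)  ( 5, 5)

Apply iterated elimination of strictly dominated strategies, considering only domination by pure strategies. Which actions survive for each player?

Remaining: P1:{A,C,E} P2:{P,Q,S}

P1 drop B (E beats it: P:2>0 Q:12>9 R:3>2 S:11>1 T:5>1)
P2 drop R (Q beats it: A:9>2 C:10>9 D:3>2 E:9>7)
P2 drop T (Q beats it: A:9>3 C:10>8 D:3>0 E:9>5)
P1 drop D (C beats it: P:9>6 Q:10>9 S:10>3)
P1→{A,C,E} P2→{P,Q,S}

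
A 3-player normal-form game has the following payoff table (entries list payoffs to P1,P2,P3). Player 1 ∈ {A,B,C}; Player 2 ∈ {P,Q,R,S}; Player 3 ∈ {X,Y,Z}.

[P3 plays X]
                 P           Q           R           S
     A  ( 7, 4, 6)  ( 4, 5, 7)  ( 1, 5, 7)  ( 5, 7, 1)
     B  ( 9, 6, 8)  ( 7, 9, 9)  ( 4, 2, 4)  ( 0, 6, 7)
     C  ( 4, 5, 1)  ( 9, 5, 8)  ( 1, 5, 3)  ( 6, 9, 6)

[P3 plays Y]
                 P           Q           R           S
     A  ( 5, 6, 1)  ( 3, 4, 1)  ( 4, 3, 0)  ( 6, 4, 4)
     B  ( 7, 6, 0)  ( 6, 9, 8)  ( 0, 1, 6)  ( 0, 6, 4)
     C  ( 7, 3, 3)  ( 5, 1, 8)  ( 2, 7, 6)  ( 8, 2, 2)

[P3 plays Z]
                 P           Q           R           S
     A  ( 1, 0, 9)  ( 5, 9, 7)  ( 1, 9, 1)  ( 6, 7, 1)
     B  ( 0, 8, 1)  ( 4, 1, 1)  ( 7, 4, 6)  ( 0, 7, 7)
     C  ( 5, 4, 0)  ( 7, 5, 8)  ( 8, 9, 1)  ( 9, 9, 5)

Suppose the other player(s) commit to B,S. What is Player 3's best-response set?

P3 best: {X,Z}

u_3(X vs B,S) = 7
u_3(Y vs B,S) = 4
u_3(Z vs B,S) = 7
max payoff 7 at {X,Z}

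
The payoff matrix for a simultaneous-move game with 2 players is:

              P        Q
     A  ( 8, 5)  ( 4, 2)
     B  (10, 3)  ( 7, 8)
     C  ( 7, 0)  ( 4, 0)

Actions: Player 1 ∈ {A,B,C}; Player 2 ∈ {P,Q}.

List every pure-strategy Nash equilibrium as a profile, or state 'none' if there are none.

Nash profiles: (B,Q)

(A,P): not NE [P1→B gives 10>8]
(A,Q): not NE [P1→B gives 7>4; P2→P gives 5>2]
(B,P): not NE [P2→Q gives 8>3]
(B,Q): NE
(C,P): not NE [P1→B gives 10>7]
(C,Q): not NE [P1→B gives 7>4]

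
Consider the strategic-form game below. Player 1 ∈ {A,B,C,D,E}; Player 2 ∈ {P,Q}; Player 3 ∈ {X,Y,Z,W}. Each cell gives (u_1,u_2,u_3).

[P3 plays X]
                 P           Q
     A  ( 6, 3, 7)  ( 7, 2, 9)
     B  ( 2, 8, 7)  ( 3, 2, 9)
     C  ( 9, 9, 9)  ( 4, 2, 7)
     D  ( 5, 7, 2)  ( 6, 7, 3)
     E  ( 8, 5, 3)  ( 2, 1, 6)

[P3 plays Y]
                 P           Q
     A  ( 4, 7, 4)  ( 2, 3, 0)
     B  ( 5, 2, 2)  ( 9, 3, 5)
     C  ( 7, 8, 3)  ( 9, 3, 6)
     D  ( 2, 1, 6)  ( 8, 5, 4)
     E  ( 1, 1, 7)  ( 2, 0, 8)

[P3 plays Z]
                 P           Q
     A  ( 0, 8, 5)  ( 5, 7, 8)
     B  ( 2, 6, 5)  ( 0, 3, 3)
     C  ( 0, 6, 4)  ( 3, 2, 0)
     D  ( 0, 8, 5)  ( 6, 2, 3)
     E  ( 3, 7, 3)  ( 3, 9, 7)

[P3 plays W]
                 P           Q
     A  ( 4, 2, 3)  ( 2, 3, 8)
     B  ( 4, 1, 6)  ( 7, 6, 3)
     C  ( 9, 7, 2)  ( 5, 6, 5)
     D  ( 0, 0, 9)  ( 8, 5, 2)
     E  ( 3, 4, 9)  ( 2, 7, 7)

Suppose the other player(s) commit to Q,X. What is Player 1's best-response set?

u_1(A vs Q,X) = 7
u_1(B vs Q,X) = 3
u_1(C vs Q,X) = 4
u_1(D vs Q,X) = 6
u_1(E vs Q,X) = 2
max payoff 7 at {A}

BR_1 = {A}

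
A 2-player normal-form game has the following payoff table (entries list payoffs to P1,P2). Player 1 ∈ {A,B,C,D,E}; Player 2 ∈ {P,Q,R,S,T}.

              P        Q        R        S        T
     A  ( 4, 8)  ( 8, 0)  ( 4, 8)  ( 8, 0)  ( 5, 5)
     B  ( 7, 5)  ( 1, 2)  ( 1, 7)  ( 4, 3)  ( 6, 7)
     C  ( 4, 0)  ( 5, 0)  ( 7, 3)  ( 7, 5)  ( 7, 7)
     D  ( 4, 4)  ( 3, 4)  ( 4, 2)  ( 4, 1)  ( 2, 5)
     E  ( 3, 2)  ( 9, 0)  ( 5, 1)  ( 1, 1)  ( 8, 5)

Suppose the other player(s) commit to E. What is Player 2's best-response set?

u_2(P vs E) = 2
u_2(Q vs E) = 0
u_2(R vs E) = 1
u_2(S vs E) = 1
u_2(T vs E) = 5
max payoff 5 at {T}

BR_2 = {T}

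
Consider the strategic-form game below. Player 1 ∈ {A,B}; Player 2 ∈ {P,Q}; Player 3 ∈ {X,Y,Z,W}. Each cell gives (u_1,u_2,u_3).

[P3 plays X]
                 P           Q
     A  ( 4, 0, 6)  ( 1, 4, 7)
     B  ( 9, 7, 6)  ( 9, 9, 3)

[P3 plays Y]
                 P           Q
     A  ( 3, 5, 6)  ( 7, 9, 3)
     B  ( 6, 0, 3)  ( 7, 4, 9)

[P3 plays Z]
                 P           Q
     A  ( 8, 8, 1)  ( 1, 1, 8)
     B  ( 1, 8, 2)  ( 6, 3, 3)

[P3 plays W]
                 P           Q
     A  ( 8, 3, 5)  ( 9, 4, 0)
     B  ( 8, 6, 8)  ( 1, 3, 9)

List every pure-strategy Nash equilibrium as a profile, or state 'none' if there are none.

(A,P,X): not NE [P1→B gives 9>4; P2→Q gives 4>0]
(A,P,Y): not NE [P1→B gives 6>3; P2→Q gives 9>5]
(A,P,Z): not NE [P3→Y gives 6>1]
(A,P,W): not NE [P2→Q gives 4>3; P3→Y gives 6>5]
(A,Q,X): not NE [P1→B gives 9>1; P3→Z gives 8>7]
(A,Q,Y): not NE [P3→Z gives 8>3]
(A,Q,Z): not NE [P1→B gives 6>1; P2→P gives 8>1]
(A,Q,W): not NE [P3→Z gives 8>0]
(B,P,X): not NE [P2→Q gives 9>7; P3→W gives 8>6]
(B,P,Y): not NE [P2→Q gives 4>0; P3→W gives 8>3]
(B,P,Z): not NE [P1→A gives 8>1; P3→W gives 8>2]
(B,P,W): NE
(B,Q,X): not NE [P3→W gives 9>3]
(B,Q,Y): NE
(B,Q,Z): not NE [P2→P gives 8>3; P3→W gives 9>3]
(B,Q,W): not NE [P1→A gives 9>1; P2→P gives 6>3]

PSNE = {(B,P,W), (B,Q,Y)}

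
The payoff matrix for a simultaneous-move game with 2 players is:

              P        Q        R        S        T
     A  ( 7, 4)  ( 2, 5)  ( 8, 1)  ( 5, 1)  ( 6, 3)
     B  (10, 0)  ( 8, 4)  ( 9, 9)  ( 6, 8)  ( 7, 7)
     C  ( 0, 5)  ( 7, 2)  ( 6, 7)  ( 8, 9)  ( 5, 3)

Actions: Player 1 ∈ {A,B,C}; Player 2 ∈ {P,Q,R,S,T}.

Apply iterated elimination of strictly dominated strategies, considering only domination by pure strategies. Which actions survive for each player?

P1 drop A (B beats it: P:10>7 Q:8>2 R:9>8 S:6>5 T:7>6)
P2 drop P (R beats it: B:9>0 C:7>5)
P2 drop Q (R beats it: B:9>4 C:7>2)
P2 drop T (R beats it: B:9>7 C:7>3)
P1→{B,C} P2→{R,S}

IESDS → P1:{B,C} P2:{R,S}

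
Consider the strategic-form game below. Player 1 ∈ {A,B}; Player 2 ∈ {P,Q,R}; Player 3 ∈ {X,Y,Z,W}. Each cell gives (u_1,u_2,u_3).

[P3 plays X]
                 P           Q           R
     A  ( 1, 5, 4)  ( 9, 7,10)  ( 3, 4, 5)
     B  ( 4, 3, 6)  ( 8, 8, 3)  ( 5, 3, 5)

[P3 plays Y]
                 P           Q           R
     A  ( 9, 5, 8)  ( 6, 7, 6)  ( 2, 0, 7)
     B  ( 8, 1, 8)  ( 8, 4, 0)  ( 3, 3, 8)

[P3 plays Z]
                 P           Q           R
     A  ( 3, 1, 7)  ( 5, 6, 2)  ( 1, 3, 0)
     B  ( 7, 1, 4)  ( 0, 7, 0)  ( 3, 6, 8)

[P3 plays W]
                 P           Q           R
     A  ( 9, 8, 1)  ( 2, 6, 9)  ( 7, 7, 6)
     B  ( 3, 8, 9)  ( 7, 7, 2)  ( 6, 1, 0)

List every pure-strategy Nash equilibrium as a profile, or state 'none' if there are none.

PSNE = {(A,Q,X)}

(A,P,X): not NE [P1→B gives 4>1; P2→Q gives 7>5; P3→Y gives 8>4]
(A,P,Y): not NE [P2→Q gives 7>5]
(A,P,Z): not NE [P1→B gives 7>3; P2→Q gives 6>1; P3→Y gives 8>7]
(A,P,W): not NE [P3→Y gives 8>1]
(A,Q,X): NE
(A,Q,Y): not NE [P1→B gives 8>6; P3→X gives 10>6]
(A,Q,Z): not NE [P3→X gives 10>2]
(A,Q,W): not NE [P1→B gives 7>2; P2→P gives 8>6; P3→X gives 10>9]
(A,R,X): not NE [P1→B gives 5>3; P2→Q gives 7>4; P3→Y gives 7>5]
(A,R,Y): not NE [P1→B gives 3>2; P2→Q gives 7>0]
(A,R,Z): not NE [P1→B gives 3>1; P2→Q gives 6>3; P3→Y gives 7>0]
(A,R,W): not NE [P2→P gives 8>7; P3→Y gives 7>6]
(B,P,X): not NE [P2→Q gives 8>3; P3→W gives 9>6]
(B,P,Y): not NE [P1→A gives 9>8; P2→Q gives 4>1; P3→W gives 9>8]
(B,P,Z): not NE [P2→Q gives 7>1; P3→W gives 9>4]
(B,P,W): not NE [P1→A gives 9>3]
(B,Q,X): not NE [P1→A gives 9>8]
(B,Q,Y): not NE [P3→X gives 3>0]
(B,Q,Z): not NE [P1→A gives 5>0; P3→X gives 3>0]
(B,Q,W): not NE [P2→P gives 8>7; P3→X gives 3>2]
(B,R,X): not NE [P2→Q gives 8>3; P3→Z gives 8>5]
(B,R,Y): not NE [P2→Q gives 4>3]
(B,R,Z): not NE [P2→Q gives 7>6]
(B,R,W): not NE [P1→A gives 7>6; P2→P gives 8>1; P3→Z gives 8>0]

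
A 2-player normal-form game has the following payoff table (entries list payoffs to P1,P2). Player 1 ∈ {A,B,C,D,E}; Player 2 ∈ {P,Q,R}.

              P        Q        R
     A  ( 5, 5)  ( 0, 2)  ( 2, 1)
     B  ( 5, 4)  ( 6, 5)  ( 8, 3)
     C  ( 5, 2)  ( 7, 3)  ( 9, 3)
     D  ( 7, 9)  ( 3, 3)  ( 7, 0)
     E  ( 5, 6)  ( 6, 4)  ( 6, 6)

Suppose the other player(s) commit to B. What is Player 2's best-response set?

BR_2 = {Q}

u_2(P vs B) = 4
u_2(Q vs B) = 5
u_2(R vs B) = 3
max payoff 5 at {Q}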